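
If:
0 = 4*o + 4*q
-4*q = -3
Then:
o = -3/4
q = 3/4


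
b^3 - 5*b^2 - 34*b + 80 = (b - 8)*(b - 2)*(b + 5)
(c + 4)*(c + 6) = c^2 + 10*c + 24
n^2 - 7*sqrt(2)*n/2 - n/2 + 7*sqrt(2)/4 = (n - 1/2)*(n - 7*sqrt(2)/2)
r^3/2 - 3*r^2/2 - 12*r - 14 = (r/2 + 1)*(r - 7)*(r + 2)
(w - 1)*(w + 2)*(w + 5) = w^3 + 6*w^2 + 3*w - 10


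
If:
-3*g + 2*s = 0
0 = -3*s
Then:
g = 0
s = 0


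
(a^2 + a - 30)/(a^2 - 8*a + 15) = (a + 6)/(a - 3)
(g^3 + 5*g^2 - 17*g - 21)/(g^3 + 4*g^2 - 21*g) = (g + 1)/g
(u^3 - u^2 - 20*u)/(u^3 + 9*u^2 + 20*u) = (u - 5)/(u + 5)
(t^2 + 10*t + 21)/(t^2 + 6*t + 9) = (t + 7)/(t + 3)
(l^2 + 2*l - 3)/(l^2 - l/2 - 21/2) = 2*(l - 1)/(2*l - 7)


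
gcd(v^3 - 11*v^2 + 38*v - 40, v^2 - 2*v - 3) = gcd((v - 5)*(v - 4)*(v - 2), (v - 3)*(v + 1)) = 1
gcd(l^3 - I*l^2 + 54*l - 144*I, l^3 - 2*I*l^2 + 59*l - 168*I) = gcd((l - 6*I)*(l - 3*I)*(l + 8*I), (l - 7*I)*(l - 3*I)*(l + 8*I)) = l^2 + 5*I*l + 24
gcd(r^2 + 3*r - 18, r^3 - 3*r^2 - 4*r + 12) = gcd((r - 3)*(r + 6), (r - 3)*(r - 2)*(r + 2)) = r - 3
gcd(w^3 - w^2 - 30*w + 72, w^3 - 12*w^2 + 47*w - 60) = w^2 - 7*w + 12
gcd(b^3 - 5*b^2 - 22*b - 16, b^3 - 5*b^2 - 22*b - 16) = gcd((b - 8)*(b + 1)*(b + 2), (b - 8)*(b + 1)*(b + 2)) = b^3 - 5*b^2 - 22*b - 16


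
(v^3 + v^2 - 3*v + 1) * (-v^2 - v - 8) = -v^5 - 2*v^4 - 6*v^3 - 6*v^2 + 23*v - 8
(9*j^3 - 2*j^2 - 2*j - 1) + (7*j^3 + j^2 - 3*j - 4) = 16*j^3 - j^2 - 5*j - 5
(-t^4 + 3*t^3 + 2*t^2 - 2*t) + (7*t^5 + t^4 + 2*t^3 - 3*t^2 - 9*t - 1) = 7*t^5 + 5*t^3 - t^2 - 11*t - 1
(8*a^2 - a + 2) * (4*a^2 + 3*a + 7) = 32*a^4 + 20*a^3 + 61*a^2 - a + 14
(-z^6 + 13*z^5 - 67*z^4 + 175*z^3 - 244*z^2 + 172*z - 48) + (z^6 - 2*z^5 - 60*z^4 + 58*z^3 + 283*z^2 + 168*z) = 11*z^5 - 127*z^4 + 233*z^3 + 39*z^2 + 340*z - 48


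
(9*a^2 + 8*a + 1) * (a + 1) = 9*a^3 + 17*a^2 + 9*a + 1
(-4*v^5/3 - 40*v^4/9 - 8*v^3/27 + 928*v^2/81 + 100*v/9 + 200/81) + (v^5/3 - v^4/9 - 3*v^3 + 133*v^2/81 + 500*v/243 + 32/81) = -v^5 - 41*v^4/9 - 89*v^3/27 + 1061*v^2/81 + 3200*v/243 + 232/81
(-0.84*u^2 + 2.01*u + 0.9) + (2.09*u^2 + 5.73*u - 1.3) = 1.25*u^2 + 7.74*u - 0.4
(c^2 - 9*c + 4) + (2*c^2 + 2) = 3*c^2 - 9*c + 6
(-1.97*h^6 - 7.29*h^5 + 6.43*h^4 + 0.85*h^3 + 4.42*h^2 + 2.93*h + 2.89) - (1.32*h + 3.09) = -1.97*h^6 - 7.29*h^5 + 6.43*h^4 + 0.85*h^3 + 4.42*h^2 + 1.61*h - 0.2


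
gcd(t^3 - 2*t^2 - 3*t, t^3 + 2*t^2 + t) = t^2 + t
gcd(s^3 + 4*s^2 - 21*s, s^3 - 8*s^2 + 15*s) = s^2 - 3*s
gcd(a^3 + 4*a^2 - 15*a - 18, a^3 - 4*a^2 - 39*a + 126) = a^2 + 3*a - 18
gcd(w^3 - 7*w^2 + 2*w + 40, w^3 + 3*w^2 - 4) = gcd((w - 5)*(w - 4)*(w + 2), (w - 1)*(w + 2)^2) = w + 2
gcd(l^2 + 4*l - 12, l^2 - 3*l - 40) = 1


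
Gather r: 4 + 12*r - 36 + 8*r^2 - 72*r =8*r^2 - 60*r - 32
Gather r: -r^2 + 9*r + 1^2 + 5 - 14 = -r^2 + 9*r - 8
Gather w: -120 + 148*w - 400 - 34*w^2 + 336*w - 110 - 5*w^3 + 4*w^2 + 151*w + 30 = -5*w^3 - 30*w^2 + 635*w - 600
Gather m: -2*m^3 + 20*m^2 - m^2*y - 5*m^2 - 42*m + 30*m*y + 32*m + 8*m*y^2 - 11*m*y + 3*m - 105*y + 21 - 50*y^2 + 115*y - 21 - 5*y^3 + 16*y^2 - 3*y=-2*m^3 + m^2*(15 - y) + m*(8*y^2 + 19*y - 7) - 5*y^3 - 34*y^2 + 7*y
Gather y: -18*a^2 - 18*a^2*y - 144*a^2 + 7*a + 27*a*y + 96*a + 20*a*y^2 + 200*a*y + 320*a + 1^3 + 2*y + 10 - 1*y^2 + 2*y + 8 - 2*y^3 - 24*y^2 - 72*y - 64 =-162*a^2 + 423*a - 2*y^3 + y^2*(20*a - 25) + y*(-18*a^2 + 227*a - 68) - 45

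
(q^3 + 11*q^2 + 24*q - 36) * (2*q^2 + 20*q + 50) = 2*q^5 + 42*q^4 + 318*q^3 + 958*q^2 + 480*q - 1800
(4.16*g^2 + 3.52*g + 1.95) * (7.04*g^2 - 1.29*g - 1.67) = 29.2864*g^4 + 19.4144*g^3 + 2.24*g^2 - 8.3939*g - 3.2565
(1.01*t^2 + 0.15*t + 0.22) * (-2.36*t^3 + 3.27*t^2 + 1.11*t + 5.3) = -2.3836*t^5 + 2.9487*t^4 + 1.0924*t^3 + 6.2389*t^2 + 1.0392*t + 1.166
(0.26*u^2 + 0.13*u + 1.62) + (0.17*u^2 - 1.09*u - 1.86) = 0.43*u^2 - 0.96*u - 0.24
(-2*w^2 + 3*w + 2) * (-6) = 12*w^2 - 18*w - 12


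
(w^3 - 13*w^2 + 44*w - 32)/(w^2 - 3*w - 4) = (w^2 - 9*w + 8)/(w + 1)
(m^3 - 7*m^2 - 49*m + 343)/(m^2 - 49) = m - 7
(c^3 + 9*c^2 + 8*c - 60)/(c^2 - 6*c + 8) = (c^2 + 11*c + 30)/(c - 4)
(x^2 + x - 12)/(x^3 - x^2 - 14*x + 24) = 1/(x - 2)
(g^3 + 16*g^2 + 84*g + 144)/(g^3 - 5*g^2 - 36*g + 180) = (g^2 + 10*g + 24)/(g^2 - 11*g + 30)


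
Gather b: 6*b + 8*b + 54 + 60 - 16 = 14*b + 98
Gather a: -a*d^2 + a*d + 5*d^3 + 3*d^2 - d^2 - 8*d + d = a*(-d^2 + d) + 5*d^3 + 2*d^2 - 7*d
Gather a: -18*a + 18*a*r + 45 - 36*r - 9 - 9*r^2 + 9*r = a*(18*r - 18) - 9*r^2 - 27*r + 36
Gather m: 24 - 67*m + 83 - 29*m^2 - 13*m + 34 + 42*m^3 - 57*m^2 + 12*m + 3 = 42*m^3 - 86*m^2 - 68*m + 144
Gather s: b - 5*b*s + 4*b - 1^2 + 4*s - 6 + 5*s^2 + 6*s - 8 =5*b + 5*s^2 + s*(10 - 5*b) - 15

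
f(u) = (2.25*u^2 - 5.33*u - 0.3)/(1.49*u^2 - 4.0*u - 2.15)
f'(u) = (4.0 - 2.98*u)*(2.25*u^2 - 5.33*u - 0.3)/(1.49*u^2 - 4.0*u - 2.15)^2 + (4.5*u - 5.33)/(1.49*u^2 - 4.0*u - 2.15) = (-1.0583*u^2 - 8.781*u + 10.2595)/(2.2201*u^4 - 11.92*u^3 + 9.593*u^2 + 17.2*u + 4.6225)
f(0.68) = 0.69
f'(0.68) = 0.22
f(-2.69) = 1.56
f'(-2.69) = 0.07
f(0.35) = 0.56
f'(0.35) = 0.62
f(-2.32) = 1.60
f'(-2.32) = 0.11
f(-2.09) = 1.63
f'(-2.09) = 0.15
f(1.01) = 0.73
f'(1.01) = 0.01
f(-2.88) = 1.55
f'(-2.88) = 0.06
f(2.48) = -0.11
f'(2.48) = -2.13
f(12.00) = 1.58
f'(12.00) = -0.01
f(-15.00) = 1.49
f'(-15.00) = -0.00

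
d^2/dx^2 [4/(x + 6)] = 8/(x + 6)^3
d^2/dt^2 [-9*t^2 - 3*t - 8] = -18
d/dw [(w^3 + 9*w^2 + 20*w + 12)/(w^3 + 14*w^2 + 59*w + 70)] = (5*w^2 + 58*w + 173)/(w^4 + 24*w^3 + 214*w^2 + 840*w + 1225)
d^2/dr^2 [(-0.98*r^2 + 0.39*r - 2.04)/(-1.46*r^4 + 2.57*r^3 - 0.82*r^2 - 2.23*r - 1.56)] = (12.533808*r^8 - 32.038824*r^7 + 120.9821*r^6 - 286.179762*r^5 + 198.32874*r^4 + 21.97451*r^3 - 143.958888*r^2 + 74.448*r + 22.553616)/(3.112136*r^12 - 16.434636*r^11 + 34.173198*r^10 - 21.175013*r^9 - 21.035382*r^8 + 19.900521*r^7 + 36.252382*r^6 - 23.093679*r^5 - 27.603762*r^4 + 9.442207*r^3 + 29.259828*r^2 + 16.280784*r + 3.796416)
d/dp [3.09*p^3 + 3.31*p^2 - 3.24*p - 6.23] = 9.27*p^2 + 6.62*p - 3.24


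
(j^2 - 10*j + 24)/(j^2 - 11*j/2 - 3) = 2*(j - 4)/(2*j + 1)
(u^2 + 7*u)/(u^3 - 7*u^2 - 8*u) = (u + 7)/(u^2 - 7*u - 8)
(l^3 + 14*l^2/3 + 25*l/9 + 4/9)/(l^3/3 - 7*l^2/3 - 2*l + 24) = (9*l^3 + 42*l^2 + 25*l + 4)/(3*(l^3 - 7*l^2 - 6*l + 72))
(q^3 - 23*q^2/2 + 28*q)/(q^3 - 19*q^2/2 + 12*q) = (2*q - 7)/(2*q - 3)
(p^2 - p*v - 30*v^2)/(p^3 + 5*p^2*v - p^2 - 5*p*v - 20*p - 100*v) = (p - 6*v)/(p^2 - p - 20)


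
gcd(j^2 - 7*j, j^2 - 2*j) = j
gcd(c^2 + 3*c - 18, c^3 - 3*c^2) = c - 3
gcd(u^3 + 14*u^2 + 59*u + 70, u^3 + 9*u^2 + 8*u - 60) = u + 5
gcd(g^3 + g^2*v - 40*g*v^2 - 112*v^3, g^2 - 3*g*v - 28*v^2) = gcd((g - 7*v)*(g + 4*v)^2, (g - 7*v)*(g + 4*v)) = -g^2 + 3*g*v + 28*v^2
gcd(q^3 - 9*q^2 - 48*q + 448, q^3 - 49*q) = q + 7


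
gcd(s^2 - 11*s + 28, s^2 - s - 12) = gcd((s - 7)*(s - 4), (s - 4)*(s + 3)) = s - 4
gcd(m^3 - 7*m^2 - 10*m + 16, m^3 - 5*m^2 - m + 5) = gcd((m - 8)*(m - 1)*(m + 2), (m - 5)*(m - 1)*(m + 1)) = m - 1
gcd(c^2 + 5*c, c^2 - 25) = c + 5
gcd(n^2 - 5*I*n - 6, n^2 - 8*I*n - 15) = n - 3*I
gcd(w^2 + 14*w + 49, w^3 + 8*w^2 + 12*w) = 1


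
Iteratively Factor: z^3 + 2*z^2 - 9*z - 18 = (z - 3)*(z^2 + 5*z + 6) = (z - 3)*(z + 3)*(z + 2)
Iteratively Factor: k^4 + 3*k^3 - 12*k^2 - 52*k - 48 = (k + 3)*(k^3 - 12*k - 16) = (k + 2)*(k + 3)*(k^2 - 2*k - 8) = (k + 2)^2*(k + 3)*(k - 4)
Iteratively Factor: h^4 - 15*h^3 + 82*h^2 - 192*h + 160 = (h - 4)*(h^3 - 11*h^2 + 38*h - 40) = (h - 4)^2*(h^2 - 7*h + 10) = (h - 5)*(h - 4)^2*(h - 2)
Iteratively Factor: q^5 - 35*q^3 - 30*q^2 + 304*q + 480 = (q - 5)*(q^4 + 5*q^3 - 10*q^2 - 80*q - 96) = (q - 5)*(q - 4)*(q^3 + 9*q^2 + 26*q + 24) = (q - 5)*(q - 4)*(q + 3)*(q^2 + 6*q + 8) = (q - 5)*(q - 4)*(q + 2)*(q + 3)*(q + 4)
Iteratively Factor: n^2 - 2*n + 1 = (n - 1)*(n - 1)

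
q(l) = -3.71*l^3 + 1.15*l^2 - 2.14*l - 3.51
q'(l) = -11.13*l^2 + 2.3*l - 2.14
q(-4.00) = 260.89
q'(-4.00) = -189.42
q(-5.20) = 560.37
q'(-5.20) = -315.06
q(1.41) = -14.64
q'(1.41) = -21.02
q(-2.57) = 72.56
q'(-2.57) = -81.56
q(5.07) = -468.30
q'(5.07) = -276.57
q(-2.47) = 64.70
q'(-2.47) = -75.72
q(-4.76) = 432.86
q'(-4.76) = -265.27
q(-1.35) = 10.60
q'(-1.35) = -25.53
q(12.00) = -6274.47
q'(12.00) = -1577.26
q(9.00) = -2634.21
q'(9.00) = -882.97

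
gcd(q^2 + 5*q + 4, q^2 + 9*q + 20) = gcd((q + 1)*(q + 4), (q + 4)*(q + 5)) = q + 4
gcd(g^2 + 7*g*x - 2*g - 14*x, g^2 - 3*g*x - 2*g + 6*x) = g - 2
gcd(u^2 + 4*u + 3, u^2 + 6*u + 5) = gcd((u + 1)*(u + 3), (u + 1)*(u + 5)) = u + 1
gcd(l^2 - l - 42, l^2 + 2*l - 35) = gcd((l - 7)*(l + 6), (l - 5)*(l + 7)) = 1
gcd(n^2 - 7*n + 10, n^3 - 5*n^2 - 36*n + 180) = n - 5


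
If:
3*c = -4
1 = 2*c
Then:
No Solution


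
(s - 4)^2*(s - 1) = s^3 - 9*s^2 + 24*s - 16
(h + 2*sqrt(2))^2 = h^2 + 4*sqrt(2)*h + 8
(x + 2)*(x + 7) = x^2 + 9*x + 14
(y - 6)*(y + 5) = y^2 - y - 30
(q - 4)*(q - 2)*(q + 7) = q^3 + q^2 - 34*q + 56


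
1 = 1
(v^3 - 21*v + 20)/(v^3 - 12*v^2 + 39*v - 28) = (v + 5)/(v - 7)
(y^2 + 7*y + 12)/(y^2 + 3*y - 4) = (y + 3)/(y - 1)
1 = 1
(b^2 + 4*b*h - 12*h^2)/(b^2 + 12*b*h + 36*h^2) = (b - 2*h)/(b + 6*h)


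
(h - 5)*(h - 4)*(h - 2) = h^3 - 11*h^2 + 38*h - 40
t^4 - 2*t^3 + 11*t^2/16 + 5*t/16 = t*(t - 5/4)*(t - 1)*(t + 1/4)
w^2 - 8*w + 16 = (w - 4)^2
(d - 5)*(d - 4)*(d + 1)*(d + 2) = d^4 - 6*d^3 - 5*d^2 + 42*d + 40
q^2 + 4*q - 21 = (q - 3)*(q + 7)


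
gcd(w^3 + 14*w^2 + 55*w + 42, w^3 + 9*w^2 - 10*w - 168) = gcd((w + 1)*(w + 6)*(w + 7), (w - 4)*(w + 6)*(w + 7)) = w^2 + 13*w + 42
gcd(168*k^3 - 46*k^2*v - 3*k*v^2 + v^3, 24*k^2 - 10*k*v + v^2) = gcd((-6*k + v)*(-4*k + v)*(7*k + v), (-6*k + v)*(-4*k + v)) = 24*k^2 - 10*k*v + v^2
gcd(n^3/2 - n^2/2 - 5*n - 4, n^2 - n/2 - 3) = 1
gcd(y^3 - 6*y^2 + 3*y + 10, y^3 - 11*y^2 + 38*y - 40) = y^2 - 7*y + 10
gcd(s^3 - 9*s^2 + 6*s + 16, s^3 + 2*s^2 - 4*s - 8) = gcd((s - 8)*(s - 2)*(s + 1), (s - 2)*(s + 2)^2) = s - 2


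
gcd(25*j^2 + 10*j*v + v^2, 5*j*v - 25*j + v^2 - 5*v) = 5*j + v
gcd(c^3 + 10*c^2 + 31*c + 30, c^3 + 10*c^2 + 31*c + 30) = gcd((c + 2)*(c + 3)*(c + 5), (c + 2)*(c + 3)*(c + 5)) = c^3 + 10*c^2 + 31*c + 30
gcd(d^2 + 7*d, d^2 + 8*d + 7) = d + 7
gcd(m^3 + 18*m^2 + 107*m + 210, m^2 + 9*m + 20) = m + 5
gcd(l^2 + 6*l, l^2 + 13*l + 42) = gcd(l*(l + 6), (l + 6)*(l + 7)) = l + 6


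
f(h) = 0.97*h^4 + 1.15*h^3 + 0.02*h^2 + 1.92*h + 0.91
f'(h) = 3.88*h^3 + 3.45*h^2 + 0.04*h + 1.92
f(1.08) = 5.78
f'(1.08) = 10.87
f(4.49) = 508.27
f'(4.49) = 422.87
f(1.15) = 6.59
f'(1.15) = 12.43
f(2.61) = 71.52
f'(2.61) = 94.51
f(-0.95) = -1.09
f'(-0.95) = 1.67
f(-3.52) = 93.16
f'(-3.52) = -124.70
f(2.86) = 98.37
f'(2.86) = 121.02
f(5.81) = 1343.57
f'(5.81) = 879.57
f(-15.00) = 45201.61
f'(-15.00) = -12317.43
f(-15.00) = 45201.61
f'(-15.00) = -12317.43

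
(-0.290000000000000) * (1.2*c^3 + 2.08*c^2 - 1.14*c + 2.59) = -0.348*c^3 - 0.6032*c^2 + 0.3306*c - 0.7511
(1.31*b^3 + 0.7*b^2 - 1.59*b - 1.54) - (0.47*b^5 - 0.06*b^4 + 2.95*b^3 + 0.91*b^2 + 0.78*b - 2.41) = -0.47*b^5 + 0.06*b^4 - 1.64*b^3 - 0.21*b^2 - 2.37*b + 0.87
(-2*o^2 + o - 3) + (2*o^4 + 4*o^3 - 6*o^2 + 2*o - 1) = 2*o^4 + 4*o^3 - 8*o^2 + 3*o - 4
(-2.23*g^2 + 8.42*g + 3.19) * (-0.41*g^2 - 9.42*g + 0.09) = 0.9143*g^4 + 17.5544*g^3 - 80.825*g^2 - 29.292*g + 0.2871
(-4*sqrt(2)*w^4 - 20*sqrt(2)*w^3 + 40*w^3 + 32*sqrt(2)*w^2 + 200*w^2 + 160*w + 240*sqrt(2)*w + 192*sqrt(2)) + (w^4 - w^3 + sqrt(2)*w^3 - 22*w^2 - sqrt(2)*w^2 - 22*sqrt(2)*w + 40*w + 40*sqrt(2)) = -4*sqrt(2)*w^4 + w^4 - 19*sqrt(2)*w^3 + 39*w^3 + 31*sqrt(2)*w^2 + 178*w^2 + 200*w + 218*sqrt(2)*w + 232*sqrt(2)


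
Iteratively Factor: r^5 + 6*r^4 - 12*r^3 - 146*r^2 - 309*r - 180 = (r + 3)*(r^4 + 3*r^3 - 21*r^2 - 83*r - 60) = (r - 5)*(r + 3)*(r^3 + 8*r^2 + 19*r + 12) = (r - 5)*(r + 1)*(r + 3)*(r^2 + 7*r + 12) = (r - 5)*(r + 1)*(r + 3)^2*(r + 4)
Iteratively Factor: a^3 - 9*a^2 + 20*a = (a)*(a^2 - 9*a + 20) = a*(a - 4)*(a - 5)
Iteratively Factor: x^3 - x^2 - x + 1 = (x - 1)*(x^2 - 1) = (x - 1)*(x + 1)*(x - 1)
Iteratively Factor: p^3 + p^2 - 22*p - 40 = (p + 4)*(p^2 - 3*p - 10) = (p + 2)*(p + 4)*(p - 5)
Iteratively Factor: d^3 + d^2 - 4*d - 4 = (d + 1)*(d^2 - 4) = (d + 1)*(d + 2)*(d - 2)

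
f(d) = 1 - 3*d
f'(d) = -3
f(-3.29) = 10.87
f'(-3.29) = -3.00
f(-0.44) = 2.32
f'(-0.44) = -3.00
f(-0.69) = 3.07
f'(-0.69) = -3.00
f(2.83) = -7.49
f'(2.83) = -3.00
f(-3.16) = 10.48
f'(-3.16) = -3.00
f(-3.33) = 10.99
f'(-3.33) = -3.00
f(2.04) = -5.12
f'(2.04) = -3.00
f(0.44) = -0.32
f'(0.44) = -3.00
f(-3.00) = 10.00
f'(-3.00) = -3.00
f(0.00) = 1.00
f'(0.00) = -3.00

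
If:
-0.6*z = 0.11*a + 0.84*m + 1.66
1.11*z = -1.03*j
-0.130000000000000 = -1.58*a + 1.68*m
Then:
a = -0.666666666666667*z - 1.77222222222222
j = -1.07766990291262*z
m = -0.626984126984127*z - 1.74411375661376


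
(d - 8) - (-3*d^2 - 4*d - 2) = 3*d^2 + 5*d - 6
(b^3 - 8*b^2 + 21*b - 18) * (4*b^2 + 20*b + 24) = 4*b^5 - 12*b^4 - 52*b^3 + 156*b^2 + 144*b - 432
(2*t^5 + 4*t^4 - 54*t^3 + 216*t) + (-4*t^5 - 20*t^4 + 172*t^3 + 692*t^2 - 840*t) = -2*t^5 - 16*t^4 + 118*t^3 + 692*t^2 - 624*t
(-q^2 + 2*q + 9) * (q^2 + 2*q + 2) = -q^4 + 11*q^2 + 22*q + 18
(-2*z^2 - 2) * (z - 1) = -2*z^3 + 2*z^2 - 2*z + 2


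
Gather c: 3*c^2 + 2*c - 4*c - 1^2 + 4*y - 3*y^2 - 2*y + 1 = 3*c^2 - 2*c - 3*y^2 + 2*y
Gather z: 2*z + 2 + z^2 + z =z^2 + 3*z + 2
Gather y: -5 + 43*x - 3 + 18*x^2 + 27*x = 18*x^2 + 70*x - 8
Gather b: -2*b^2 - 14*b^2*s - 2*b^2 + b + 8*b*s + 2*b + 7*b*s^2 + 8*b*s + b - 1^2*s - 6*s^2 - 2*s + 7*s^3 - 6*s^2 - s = b^2*(-14*s - 4) + b*(7*s^2 + 16*s + 4) + 7*s^3 - 12*s^2 - 4*s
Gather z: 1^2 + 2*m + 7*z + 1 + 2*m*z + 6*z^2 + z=2*m + 6*z^2 + z*(2*m + 8) + 2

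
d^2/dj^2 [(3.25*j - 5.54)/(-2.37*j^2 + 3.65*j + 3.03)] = ((3.25*j - 5.54)*(4.74*j - 3.65)*(9.48*j - 7.3) + (46.215*j - 49.9846)*(-2.37*j^2 + 3.65*j + 3.03))/(-2.37*j^2 + 3.65*j + 3.03)^3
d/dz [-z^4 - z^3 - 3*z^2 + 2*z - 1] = -4*z^3 - 3*z^2 - 6*z + 2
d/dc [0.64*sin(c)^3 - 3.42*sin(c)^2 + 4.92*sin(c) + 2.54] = (1.92*sin(c)^2 - 6.84*sin(c) + 4.92)*cos(c)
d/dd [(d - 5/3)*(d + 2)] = 2*d + 1/3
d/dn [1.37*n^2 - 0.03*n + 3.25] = 2.74*n - 0.03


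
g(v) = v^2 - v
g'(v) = 2*v - 1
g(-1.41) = 3.40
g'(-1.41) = -3.82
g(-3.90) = 19.11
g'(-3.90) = -8.80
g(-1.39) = 3.32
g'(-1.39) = -3.78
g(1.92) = 1.77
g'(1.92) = 2.84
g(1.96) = 1.88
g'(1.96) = 2.92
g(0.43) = -0.25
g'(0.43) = -0.14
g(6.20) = 32.24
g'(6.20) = 11.40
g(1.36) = 0.49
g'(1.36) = 1.72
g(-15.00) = 240.00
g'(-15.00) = -31.00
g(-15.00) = 240.00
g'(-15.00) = -31.00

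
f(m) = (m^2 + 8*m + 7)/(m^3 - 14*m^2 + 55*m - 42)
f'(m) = (2*m + 8)/(m^3 - 14*m^2 + 55*m - 42) + (-3*m^2 + 28*m - 55)*(m^2 + 8*m + 7)/(m^3 - 14*m^2 + 55*m - 42)^2 = (-m^4 - 16*m^3 + 146*m^2 + 112*m - 721)/(m^6 - 28*m^5 + 306*m^4 - 1624*m^3 + 4201*m^2 - 4620*m + 1764)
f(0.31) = -0.36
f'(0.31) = -0.98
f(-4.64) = 0.01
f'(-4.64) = 0.01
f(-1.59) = 0.02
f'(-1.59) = -0.02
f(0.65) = -1.06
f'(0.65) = -4.18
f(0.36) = -0.42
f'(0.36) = -1.15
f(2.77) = 1.52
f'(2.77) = 0.53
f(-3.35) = 0.02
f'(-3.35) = 0.01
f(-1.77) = 0.02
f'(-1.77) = -0.01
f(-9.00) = -0.00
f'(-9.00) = 0.00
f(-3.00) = 0.02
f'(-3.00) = 0.00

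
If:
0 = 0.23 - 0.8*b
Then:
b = 0.29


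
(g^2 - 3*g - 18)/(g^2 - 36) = (g + 3)/(g + 6)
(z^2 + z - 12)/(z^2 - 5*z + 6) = (z + 4)/(z - 2)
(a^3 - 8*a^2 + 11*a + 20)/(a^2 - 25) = (a^2 - 3*a - 4)/(a + 5)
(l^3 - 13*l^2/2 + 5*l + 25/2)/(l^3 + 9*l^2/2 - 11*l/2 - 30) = (l^2 - 4*l - 5)/(l^2 + 7*l + 12)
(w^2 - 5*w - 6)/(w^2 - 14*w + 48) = (w + 1)/(w - 8)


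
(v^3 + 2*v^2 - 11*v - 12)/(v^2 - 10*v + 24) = (v^3 + 2*v^2 - 11*v - 12)/(v^2 - 10*v + 24)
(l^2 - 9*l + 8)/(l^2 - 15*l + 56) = (l - 1)/(l - 7)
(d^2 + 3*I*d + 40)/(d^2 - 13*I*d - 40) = (d + 8*I)/(d - 8*I)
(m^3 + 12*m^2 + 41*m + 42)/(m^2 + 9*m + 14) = m + 3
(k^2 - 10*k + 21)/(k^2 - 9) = (k - 7)/(k + 3)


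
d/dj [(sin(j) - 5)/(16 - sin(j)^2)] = (sin(j)^2 - 10*sin(j) + 16)*cos(j)/(sin(j)^2 - 16)^2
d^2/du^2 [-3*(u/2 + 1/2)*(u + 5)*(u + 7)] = -9*u - 39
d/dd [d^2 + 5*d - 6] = 2*d + 5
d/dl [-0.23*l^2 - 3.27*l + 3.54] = -0.46*l - 3.27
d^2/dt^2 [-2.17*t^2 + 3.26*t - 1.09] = -4.34000000000000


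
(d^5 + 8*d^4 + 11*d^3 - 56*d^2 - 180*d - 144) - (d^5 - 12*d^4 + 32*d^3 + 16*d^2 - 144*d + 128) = 20*d^4 - 21*d^3 - 72*d^2 - 36*d - 272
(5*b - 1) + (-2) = 5*b - 3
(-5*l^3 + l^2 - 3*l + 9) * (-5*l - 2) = 25*l^4 + 5*l^3 + 13*l^2 - 39*l - 18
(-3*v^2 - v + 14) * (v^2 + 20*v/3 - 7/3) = -3*v^4 - 21*v^3 + 43*v^2/3 + 287*v/3 - 98/3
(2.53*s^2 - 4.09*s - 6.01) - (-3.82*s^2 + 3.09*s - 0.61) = 6.35*s^2 - 7.18*s - 5.4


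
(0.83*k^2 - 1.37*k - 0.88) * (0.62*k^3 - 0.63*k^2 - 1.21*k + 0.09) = 0.5146*k^5 - 1.3723*k^4 - 0.6868*k^3 + 2.2868*k^2 + 0.9415*k - 0.0792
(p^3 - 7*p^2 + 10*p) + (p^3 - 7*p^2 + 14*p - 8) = 2*p^3 - 14*p^2 + 24*p - 8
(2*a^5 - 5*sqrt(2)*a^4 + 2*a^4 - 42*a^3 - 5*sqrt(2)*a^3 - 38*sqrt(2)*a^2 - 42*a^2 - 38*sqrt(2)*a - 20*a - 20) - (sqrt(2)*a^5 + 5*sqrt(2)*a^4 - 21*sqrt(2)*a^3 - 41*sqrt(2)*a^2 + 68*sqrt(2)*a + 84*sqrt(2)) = -sqrt(2)*a^5 + 2*a^5 - 10*sqrt(2)*a^4 + 2*a^4 - 42*a^3 + 16*sqrt(2)*a^3 - 42*a^2 + 3*sqrt(2)*a^2 - 106*sqrt(2)*a - 20*a - 84*sqrt(2) - 20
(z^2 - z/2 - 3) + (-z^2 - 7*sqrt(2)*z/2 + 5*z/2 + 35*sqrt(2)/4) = -7*sqrt(2)*z/2 + 2*z - 3 + 35*sqrt(2)/4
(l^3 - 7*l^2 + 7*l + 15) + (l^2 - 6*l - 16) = l^3 - 6*l^2 + l - 1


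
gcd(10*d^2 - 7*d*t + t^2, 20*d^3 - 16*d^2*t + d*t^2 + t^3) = -2*d + t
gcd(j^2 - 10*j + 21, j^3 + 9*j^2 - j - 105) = j - 3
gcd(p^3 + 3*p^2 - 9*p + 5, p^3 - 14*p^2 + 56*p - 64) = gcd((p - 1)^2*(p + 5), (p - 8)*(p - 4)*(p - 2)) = 1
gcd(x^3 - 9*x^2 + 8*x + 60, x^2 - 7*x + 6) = x - 6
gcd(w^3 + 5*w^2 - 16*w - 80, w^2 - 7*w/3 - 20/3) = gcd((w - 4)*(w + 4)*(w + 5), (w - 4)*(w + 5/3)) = w - 4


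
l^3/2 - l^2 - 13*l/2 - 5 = (l/2 + 1)*(l - 5)*(l + 1)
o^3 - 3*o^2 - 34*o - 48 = (o - 8)*(o + 2)*(o + 3)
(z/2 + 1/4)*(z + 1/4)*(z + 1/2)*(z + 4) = z^4/2 + 21*z^3/8 + 11*z^2/4 + 33*z/32 + 1/8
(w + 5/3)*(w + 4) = w^2 + 17*w/3 + 20/3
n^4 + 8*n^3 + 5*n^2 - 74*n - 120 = (n - 3)*(n + 2)*(n + 4)*(n + 5)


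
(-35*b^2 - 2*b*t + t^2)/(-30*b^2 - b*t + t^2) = (-7*b + t)/(-6*b + t)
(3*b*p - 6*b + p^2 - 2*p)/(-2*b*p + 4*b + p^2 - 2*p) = (3*b + p)/(-2*b + p)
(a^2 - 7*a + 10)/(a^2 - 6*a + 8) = (a - 5)/(a - 4)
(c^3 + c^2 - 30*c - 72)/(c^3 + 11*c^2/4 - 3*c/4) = 4*(c^2 - 2*c - 24)/(c*(4*c - 1))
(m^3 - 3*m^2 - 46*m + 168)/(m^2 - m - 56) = (m^2 - 10*m + 24)/(m - 8)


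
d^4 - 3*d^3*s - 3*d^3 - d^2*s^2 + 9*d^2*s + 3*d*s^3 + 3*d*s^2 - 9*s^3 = (d - 3)*(d - 3*s)*(d - s)*(d + s)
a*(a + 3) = a^2 + 3*a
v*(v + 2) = v^2 + 2*v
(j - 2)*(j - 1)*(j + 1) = j^3 - 2*j^2 - j + 2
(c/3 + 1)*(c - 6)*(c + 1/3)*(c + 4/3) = c^4/3 - 4*c^3/9 - 203*c^2/27 - 94*c/9 - 8/3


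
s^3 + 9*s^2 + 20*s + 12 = (s + 1)*(s + 2)*(s + 6)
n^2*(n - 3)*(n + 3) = n^4 - 9*n^2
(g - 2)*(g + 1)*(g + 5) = g^3 + 4*g^2 - 7*g - 10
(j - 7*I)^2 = j^2 - 14*I*j - 49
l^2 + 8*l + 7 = (l + 1)*(l + 7)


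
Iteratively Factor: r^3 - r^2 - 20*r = (r)*(r^2 - r - 20) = r*(r - 5)*(r + 4)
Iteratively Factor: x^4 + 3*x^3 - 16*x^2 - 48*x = (x + 3)*(x^3 - 16*x) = (x - 4)*(x + 3)*(x^2 + 4*x) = x*(x - 4)*(x + 3)*(x + 4)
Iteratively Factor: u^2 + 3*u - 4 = (u + 4)*(u - 1)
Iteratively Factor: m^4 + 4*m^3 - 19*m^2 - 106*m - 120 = (m + 2)*(m^3 + 2*m^2 - 23*m - 60) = (m - 5)*(m + 2)*(m^2 + 7*m + 12) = (m - 5)*(m + 2)*(m + 4)*(m + 3)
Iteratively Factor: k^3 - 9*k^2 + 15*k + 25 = (k + 1)*(k^2 - 10*k + 25) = (k - 5)*(k + 1)*(k - 5)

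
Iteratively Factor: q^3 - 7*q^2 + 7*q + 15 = (q - 3)*(q^2 - 4*q - 5) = (q - 3)*(q + 1)*(q - 5)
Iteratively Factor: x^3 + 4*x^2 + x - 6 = (x + 3)*(x^2 + x - 2) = (x - 1)*(x + 3)*(x + 2)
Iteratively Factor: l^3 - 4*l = (l + 2)*(l^2 - 2*l) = (l - 2)*(l + 2)*(l)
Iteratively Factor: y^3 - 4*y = (y - 2)*(y^2 + 2*y) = y*(y - 2)*(y + 2)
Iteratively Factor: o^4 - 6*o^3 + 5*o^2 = (o - 5)*(o^3 - o^2) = o*(o - 5)*(o^2 - o) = o^2*(o - 5)*(o - 1)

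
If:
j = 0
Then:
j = 0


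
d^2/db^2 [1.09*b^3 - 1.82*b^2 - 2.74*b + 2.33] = 6.54*b - 3.64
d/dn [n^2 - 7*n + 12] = 2*n - 7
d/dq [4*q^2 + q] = 8*q + 1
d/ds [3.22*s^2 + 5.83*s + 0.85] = 6.44*s + 5.83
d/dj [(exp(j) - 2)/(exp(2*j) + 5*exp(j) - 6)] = (-(exp(j) - 2)*(2*exp(j) + 5) + exp(2*j) + 5*exp(j) - 6)*exp(j)/(exp(2*j) + 5*exp(j) - 6)^2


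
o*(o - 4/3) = o^2 - 4*o/3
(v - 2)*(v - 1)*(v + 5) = v^3 + 2*v^2 - 13*v + 10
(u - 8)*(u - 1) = u^2 - 9*u + 8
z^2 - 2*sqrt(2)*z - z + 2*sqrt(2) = (z - 1)*(z - 2*sqrt(2))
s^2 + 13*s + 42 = (s + 6)*(s + 7)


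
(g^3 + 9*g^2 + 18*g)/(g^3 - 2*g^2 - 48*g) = (g + 3)/(g - 8)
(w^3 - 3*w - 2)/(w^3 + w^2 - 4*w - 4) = (w + 1)/(w + 2)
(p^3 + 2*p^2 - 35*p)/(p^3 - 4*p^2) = (p^2 + 2*p - 35)/(p*(p - 4))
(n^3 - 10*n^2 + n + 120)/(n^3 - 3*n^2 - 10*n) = (n^2 - 5*n - 24)/(n*(n + 2))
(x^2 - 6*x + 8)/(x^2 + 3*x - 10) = (x - 4)/(x + 5)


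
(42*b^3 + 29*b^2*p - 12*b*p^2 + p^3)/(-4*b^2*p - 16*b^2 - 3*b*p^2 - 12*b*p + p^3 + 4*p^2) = (42*b^2 - 13*b*p + p^2)/(-4*b*p - 16*b + p^2 + 4*p)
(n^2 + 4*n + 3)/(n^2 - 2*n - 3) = (n + 3)/(n - 3)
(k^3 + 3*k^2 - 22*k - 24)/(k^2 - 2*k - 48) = (k^2 - 3*k - 4)/(k - 8)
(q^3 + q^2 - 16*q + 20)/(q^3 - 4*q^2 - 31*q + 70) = (q - 2)/(q - 7)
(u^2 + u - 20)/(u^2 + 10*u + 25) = (u - 4)/(u + 5)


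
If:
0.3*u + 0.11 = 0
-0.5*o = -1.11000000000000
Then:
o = 2.22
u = -0.37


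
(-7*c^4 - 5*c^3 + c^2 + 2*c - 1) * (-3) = 21*c^4 + 15*c^3 - 3*c^2 - 6*c + 3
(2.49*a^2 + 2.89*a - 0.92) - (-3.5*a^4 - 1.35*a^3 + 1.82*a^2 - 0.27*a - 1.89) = 3.5*a^4 + 1.35*a^3 + 0.67*a^2 + 3.16*a + 0.97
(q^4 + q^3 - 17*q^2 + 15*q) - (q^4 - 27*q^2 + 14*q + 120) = q^3 + 10*q^2 + q - 120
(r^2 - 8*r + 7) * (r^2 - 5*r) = r^4 - 13*r^3 + 47*r^2 - 35*r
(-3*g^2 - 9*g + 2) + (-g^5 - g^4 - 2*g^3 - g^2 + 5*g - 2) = -g^5 - g^4 - 2*g^3 - 4*g^2 - 4*g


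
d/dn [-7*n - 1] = -7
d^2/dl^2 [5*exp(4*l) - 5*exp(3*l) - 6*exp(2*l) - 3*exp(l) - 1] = (80*exp(3*l) - 45*exp(2*l) - 24*exp(l) - 3)*exp(l)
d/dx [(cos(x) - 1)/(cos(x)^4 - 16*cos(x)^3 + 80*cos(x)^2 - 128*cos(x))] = (3*cos(x)^3 - 24*cos(x)^2 + 32*cos(x) - 32)*sin(x)/((cos(x) - 8)^2*(cos(x) - 4)^3*cos(x)^2)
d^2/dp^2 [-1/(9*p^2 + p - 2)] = 2*(81*p^2 + 9*p - (18*p + 1)^2 - 18)/(9*p^2 + p - 2)^3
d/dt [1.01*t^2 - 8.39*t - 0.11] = 2.02*t - 8.39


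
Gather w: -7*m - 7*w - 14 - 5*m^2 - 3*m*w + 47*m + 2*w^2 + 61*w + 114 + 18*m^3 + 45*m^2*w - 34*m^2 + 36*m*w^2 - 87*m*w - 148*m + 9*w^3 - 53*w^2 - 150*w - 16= 18*m^3 - 39*m^2 - 108*m + 9*w^3 + w^2*(36*m - 51) + w*(45*m^2 - 90*m - 96) + 84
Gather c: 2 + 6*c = 6*c + 2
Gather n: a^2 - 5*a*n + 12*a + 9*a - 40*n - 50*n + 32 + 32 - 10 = a^2 + 21*a + n*(-5*a - 90) + 54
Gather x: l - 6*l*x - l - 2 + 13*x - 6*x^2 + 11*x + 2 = -6*x^2 + x*(24 - 6*l)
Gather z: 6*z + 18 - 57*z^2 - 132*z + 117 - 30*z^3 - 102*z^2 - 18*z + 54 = -30*z^3 - 159*z^2 - 144*z + 189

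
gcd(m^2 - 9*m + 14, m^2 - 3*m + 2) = m - 2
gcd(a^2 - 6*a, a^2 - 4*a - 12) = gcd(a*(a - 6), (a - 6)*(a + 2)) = a - 6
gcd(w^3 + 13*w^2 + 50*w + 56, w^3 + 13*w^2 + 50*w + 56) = w^3 + 13*w^2 + 50*w + 56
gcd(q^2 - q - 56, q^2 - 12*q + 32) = q - 8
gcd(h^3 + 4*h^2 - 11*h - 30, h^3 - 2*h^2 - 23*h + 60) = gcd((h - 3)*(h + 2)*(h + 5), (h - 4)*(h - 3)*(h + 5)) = h^2 + 2*h - 15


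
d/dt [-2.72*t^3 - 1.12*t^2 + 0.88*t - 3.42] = -8.16*t^2 - 2.24*t + 0.88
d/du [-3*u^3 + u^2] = u*(2 - 9*u)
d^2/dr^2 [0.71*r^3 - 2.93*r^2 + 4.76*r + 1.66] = 4.26*r - 5.86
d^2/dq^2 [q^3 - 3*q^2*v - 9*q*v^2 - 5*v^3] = 6*q - 6*v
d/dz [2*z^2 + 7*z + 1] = 4*z + 7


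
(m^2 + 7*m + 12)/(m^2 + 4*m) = (m + 3)/m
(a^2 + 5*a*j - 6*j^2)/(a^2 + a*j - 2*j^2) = (a + 6*j)/(a + 2*j)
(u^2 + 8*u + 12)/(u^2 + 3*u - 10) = (u^2 + 8*u + 12)/(u^2 + 3*u - 10)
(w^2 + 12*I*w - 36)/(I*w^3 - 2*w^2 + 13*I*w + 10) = (w^2 + 12*I*w - 36)/(I*w^3 - 2*w^2 + 13*I*w + 10)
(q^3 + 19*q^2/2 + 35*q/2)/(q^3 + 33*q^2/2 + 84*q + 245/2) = q/(q + 7)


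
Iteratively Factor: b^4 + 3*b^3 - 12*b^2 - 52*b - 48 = (b + 2)*(b^3 + b^2 - 14*b - 24) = (b + 2)*(b + 3)*(b^2 - 2*b - 8) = (b - 4)*(b + 2)*(b + 3)*(b + 2)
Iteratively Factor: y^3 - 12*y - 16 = (y - 4)*(y^2 + 4*y + 4) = (y - 4)*(y + 2)*(y + 2)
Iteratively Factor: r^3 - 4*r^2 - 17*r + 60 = (r + 4)*(r^2 - 8*r + 15) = (r - 3)*(r + 4)*(r - 5)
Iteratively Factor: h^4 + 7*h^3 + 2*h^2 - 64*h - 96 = (h + 4)*(h^3 + 3*h^2 - 10*h - 24) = (h - 3)*(h + 4)*(h^2 + 6*h + 8) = (h - 3)*(h + 2)*(h + 4)*(h + 4)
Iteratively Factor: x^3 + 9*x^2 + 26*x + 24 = (x + 2)*(x^2 + 7*x + 12) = (x + 2)*(x + 3)*(x + 4)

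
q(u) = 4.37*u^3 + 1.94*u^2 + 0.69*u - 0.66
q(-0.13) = -0.73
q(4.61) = 471.89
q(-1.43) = -10.46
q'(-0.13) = 0.41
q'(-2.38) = 65.72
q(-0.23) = -0.77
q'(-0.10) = 0.43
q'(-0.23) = 0.49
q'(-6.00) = 449.37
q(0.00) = -0.66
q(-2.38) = -50.23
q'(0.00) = 0.69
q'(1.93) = 57.01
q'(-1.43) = 21.95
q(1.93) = 39.31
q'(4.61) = 297.19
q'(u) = 13.11*u^2 + 3.88*u + 0.69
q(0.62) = 1.56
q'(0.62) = 8.14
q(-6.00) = -878.88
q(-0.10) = -0.71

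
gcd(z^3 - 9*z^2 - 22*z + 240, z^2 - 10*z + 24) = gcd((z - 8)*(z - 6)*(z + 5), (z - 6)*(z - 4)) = z - 6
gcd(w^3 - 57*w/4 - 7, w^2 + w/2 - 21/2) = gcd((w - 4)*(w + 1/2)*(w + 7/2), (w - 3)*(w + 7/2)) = w + 7/2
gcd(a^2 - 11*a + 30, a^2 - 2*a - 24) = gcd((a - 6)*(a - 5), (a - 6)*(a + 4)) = a - 6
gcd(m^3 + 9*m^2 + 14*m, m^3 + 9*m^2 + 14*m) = m^3 + 9*m^2 + 14*m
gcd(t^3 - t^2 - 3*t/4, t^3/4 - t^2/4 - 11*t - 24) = 1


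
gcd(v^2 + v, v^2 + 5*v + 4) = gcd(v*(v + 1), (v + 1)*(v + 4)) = v + 1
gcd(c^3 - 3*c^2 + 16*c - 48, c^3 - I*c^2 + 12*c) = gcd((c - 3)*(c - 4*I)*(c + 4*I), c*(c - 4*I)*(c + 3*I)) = c - 4*I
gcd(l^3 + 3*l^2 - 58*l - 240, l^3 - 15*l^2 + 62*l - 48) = l - 8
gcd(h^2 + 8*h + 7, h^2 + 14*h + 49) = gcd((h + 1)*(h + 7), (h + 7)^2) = h + 7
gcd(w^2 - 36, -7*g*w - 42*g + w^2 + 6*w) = w + 6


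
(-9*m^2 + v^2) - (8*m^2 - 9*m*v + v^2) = -17*m^2 + 9*m*v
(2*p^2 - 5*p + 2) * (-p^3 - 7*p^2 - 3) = -2*p^5 - 9*p^4 + 33*p^3 - 20*p^2 + 15*p - 6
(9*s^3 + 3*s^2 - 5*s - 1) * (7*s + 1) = 63*s^4 + 30*s^3 - 32*s^2 - 12*s - 1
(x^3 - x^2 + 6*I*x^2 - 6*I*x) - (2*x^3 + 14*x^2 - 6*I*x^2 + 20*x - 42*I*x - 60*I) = -x^3 - 15*x^2 + 12*I*x^2 - 20*x + 36*I*x + 60*I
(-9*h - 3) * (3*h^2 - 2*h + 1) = -27*h^3 + 9*h^2 - 3*h - 3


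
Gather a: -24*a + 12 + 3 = 15 - 24*a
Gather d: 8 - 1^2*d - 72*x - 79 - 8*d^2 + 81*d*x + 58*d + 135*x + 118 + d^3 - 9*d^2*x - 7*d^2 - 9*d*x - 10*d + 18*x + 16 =d^3 + d^2*(-9*x - 15) + d*(72*x + 47) + 81*x + 63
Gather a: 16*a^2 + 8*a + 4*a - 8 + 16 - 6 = 16*a^2 + 12*a + 2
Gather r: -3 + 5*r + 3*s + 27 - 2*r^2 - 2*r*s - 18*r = -2*r^2 + r*(-2*s - 13) + 3*s + 24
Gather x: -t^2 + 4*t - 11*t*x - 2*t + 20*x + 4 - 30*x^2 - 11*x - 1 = -t^2 + 2*t - 30*x^2 + x*(9 - 11*t) + 3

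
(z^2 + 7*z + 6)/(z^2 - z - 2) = (z + 6)/(z - 2)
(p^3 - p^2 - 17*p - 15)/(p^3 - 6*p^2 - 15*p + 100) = (p^2 + 4*p + 3)/(p^2 - p - 20)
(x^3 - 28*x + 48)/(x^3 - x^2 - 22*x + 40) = (x + 6)/(x + 5)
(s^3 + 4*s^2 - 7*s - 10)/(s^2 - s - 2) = s + 5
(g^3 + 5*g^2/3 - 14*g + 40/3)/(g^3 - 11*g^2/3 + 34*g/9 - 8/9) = 3*(g + 5)/(3*g - 1)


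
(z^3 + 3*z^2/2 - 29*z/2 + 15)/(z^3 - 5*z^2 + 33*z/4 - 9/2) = 2*(z + 5)/(2*z - 3)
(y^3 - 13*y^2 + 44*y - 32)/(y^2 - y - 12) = (y^2 - 9*y + 8)/(y + 3)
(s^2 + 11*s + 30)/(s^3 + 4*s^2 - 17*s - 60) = (s + 6)/(s^2 - s - 12)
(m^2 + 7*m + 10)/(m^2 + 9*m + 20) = (m + 2)/(m + 4)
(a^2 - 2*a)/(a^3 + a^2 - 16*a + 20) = a/(a^2 + 3*a - 10)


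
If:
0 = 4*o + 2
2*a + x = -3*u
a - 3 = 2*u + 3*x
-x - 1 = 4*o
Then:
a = 16/7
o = -1/2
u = -13/7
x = 1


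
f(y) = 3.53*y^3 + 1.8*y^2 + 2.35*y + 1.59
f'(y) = 10.59*y^2 + 3.6*y + 2.35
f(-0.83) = -1.14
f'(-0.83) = 6.66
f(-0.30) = 0.95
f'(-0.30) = 2.22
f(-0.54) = 0.29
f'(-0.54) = 3.49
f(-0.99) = -2.40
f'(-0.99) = 9.17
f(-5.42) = -520.32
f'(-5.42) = 293.93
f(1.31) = 15.69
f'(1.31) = 25.24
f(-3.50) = -135.93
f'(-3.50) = 119.48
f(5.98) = 834.89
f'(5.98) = 402.58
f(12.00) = 6388.83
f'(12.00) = 1570.51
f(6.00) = 842.97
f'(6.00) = 405.19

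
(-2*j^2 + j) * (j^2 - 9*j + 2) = -2*j^4 + 19*j^3 - 13*j^2 + 2*j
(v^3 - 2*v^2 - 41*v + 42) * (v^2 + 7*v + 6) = v^5 + 5*v^4 - 49*v^3 - 257*v^2 + 48*v + 252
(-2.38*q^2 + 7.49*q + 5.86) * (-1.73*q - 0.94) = 4.1174*q^3 - 10.7205*q^2 - 17.1784*q - 5.5084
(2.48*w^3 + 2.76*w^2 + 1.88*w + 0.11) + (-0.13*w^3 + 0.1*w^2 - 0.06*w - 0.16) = 2.35*w^3 + 2.86*w^2 + 1.82*w - 0.05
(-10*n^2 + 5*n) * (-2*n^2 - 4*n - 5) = 20*n^4 + 30*n^3 + 30*n^2 - 25*n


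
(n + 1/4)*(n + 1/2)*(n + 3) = n^3 + 15*n^2/4 + 19*n/8 + 3/8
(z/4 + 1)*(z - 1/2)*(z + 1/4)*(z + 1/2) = z^4/4 + 17*z^3/16 + 3*z^2/16 - 17*z/64 - 1/16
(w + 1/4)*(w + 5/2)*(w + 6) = w^3 + 35*w^2/4 + 137*w/8 + 15/4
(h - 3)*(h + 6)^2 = h^3 + 9*h^2 - 108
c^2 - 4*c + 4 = (c - 2)^2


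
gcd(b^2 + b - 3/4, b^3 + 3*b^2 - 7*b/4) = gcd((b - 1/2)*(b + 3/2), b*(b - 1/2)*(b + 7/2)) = b - 1/2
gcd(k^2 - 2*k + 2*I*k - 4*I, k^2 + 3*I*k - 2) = k + 2*I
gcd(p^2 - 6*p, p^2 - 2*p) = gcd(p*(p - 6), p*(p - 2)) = p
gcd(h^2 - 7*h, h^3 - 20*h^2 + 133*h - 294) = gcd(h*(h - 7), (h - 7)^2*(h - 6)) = h - 7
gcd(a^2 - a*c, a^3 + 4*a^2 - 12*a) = a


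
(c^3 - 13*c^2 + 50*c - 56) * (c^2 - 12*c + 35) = c^5 - 25*c^4 + 241*c^3 - 1111*c^2 + 2422*c - 1960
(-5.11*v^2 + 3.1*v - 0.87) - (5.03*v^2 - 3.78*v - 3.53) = -10.14*v^2 + 6.88*v + 2.66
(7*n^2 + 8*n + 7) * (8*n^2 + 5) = 56*n^4 + 64*n^3 + 91*n^2 + 40*n + 35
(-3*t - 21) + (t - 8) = -2*t - 29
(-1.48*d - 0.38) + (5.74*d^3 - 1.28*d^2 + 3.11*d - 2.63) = 5.74*d^3 - 1.28*d^2 + 1.63*d - 3.01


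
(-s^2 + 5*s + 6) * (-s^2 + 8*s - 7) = s^4 - 13*s^3 + 41*s^2 + 13*s - 42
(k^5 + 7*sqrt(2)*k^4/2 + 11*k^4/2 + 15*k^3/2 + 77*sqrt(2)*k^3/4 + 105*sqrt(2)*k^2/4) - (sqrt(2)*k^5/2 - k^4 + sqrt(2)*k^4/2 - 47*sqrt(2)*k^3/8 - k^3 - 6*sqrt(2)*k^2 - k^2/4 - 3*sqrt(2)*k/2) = -sqrt(2)*k^5/2 + k^5 + 3*sqrt(2)*k^4 + 13*k^4/2 + 17*k^3/2 + 201*sqrt(2)*k^3/8 + k^2/4 + 129*sqrt(2)*k^2/4 + 3*sqrt(2)*k/2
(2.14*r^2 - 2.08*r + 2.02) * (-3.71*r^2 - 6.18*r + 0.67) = -7.9394*r^4 - 5.5084*r^3 + 6.794*r^2 - 13.8772*r + 1.3534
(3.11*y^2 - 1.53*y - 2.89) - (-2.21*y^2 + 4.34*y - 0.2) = 5.32*y^2 - 5.87*y - 2.69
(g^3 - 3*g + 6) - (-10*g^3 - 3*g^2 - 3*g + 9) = 11*g^3 + 3*g^2 - 3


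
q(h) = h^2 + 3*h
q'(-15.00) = -27.00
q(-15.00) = 180.00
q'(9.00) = 21.00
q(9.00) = 108.00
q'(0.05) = 3.10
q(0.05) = 0.15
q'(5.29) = 13.58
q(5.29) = 43.85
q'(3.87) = 10.74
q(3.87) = 26.59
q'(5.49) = 13.98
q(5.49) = 46.61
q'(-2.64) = -2.28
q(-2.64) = -0.95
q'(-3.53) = -4.06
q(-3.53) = 1.87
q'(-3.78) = -4.56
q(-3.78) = 2.95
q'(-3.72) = -4.44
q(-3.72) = 2.68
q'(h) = 2*h + 3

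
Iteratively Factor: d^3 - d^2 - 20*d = (d - 5)*(d^2 + 4*d) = d*(d - 5)*(d + 4)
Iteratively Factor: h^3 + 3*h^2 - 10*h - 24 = (h + 2)*(h^2 + h - 12) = (h - 3)*(h + 2)*(h + 4)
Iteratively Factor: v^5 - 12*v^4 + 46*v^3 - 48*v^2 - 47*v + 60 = (v + 1)*(v^4 - 13*v^3 + 59*v^2 - 107*v + 60) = (v - 5)*(v + 1)*(v^3 - 8*v^2 + 19*v - 12) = (v - 5)*(v - 4)*(v + 1)*(v^2 - 4*v + 3) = (v - 5)*(v - 4)*(v - 3)*(v + 1)*(v - 1)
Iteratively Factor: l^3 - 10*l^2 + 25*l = (l - 5)*(l^2 - 5*l) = (l - 5)^2*(l)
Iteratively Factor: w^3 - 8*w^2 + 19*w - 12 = (w - 4)*(w^2 - 4*w + 3) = (w - 4)*(w - 1)*(w - 3)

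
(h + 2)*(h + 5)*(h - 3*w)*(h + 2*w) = h^4 - h^3*w + 7*h^3 - 6*h^2*w^2 - 7*h^2*w + 10*h^2 - 42*h*w^2 - 10*h*w - 60*w^2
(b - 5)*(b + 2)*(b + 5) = b^3 + 2*b^2 - 25*b - 50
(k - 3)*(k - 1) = k^2 - 4*k + 3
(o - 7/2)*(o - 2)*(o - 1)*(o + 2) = o^4 - 9*o^3/2 - o^2/2 + 18*o - 14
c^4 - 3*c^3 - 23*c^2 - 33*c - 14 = (c - 7)*(c + 1)^2*(c + 2)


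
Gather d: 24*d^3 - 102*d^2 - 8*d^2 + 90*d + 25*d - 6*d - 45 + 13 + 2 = 24*d^3 - 110*d^2 + 109*d - 30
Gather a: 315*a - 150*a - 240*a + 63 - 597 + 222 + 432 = 120 - 75*a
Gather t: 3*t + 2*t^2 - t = 2*t^2 + 2*t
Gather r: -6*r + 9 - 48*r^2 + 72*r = -48*r^2 + 66*r + 9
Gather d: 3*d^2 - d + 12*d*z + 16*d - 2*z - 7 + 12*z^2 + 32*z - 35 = 3*d^2 + d*(12*z + 15) + 12*z^2 + 30*z - 42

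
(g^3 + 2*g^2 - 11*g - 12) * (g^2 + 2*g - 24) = g^5 + 4*g^4 - 31*g^3 - 82*g^2 + 240*g + 288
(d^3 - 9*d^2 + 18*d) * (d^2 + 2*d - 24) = d^5 - 7*d^4 - 24*d^3 + 252*d^2 - 432*d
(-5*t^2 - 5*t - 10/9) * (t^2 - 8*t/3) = -5*t^4 + 25*t^3/3 + 110*t^2/9 + 80*t/27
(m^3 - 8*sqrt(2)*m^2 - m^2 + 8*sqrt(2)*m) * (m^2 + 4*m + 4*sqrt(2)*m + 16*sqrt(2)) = m^5 - 4*sqrt(2)*m^4 + 3*m^4 - 68*m^3 - 12*sqrt(2)*m^3 - 192*m^2 + 16*sqrt(2)*m^2 + 256*m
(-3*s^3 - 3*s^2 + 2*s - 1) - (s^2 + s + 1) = -3*s^3 - 4*s^2 + s - 2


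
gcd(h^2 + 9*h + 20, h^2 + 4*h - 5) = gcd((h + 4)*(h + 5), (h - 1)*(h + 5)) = h + 5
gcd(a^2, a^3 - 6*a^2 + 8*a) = a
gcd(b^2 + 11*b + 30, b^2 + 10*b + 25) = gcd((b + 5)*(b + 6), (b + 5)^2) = b + 5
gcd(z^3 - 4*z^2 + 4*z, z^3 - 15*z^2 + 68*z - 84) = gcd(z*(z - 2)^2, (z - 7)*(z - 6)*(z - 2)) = z - 2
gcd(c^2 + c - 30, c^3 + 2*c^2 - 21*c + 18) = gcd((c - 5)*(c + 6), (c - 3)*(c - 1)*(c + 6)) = c + 6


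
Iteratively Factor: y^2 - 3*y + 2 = (y - 2)*(y - 1)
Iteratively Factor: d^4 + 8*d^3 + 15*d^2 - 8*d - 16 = (d + 1)*(d^3 + 7*d^2 + 8*d - 16) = (d + 1)*(d + 4)*(d^2 + 3*d - 4) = (d + 1)*(d + 4)^2*(d - 1)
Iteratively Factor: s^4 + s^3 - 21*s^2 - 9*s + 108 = (s - 3)*(s^3 + 4*s^2 - 9*s - 36) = (s - 3)*(s + 4)*(s^2 - 9) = (s - 3)^2*(s + 4)*(s + 3)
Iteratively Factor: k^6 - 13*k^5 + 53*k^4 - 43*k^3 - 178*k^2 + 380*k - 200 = (k - 5)*(k^5 - 8*k^4 + 13*k^3 + 22*k^2 - 68*k + 40) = (k - 5)*(k + 2)*(k^4 - 10*k^3 + 33*k^2 - 44*k + 20) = (k - 5)*(k - 1)*(k + 2)*(k^3 - 9*k^2 + 24*k - 20) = (k - 5)^2*(k - 1)*(k + 2)*(k^2 - 4*k + 4) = (k - 5)^2*(k - 2)*(k - 1)*(k + 2)*(k - 2)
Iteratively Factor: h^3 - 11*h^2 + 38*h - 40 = (h - 5)*(h^2 - 6*h + 8) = (h - 5)*(h - 4)*(h - 2)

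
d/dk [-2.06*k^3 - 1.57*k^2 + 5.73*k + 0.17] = -6.18*k^2 - 3.14*k + 5.73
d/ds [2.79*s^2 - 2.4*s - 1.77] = 5.58*s - 2.4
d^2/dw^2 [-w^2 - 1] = -2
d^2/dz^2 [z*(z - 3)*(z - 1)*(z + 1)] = 12*z^2 - 18*z - 2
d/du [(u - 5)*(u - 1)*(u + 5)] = 3*u^2 - 2*u - 25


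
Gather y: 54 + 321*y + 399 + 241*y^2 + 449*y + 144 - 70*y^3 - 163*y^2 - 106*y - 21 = -70*y^3 + 78*y^2 + 664*y + 576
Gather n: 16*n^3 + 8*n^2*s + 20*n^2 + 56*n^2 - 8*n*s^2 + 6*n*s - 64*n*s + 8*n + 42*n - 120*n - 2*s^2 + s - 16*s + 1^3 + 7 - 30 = 16*n^3 + n^2*(8*s + 76) + n*(-8*s^2 - 58*s - 70) - 2*s^2 - 15*s - 22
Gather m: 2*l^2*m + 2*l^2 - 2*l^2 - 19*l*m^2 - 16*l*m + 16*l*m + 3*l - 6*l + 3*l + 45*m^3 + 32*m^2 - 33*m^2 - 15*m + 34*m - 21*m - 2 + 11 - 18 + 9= 45*m^3 + m^2*(-19*l - 1) + m*(2*l^2 - 2)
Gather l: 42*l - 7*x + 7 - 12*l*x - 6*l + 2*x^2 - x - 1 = l*(36 - 12*x) + 2*x^2 - 8*x + 6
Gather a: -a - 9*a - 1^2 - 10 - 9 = -10*a - 20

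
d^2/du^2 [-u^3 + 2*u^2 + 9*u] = 4 - 6*u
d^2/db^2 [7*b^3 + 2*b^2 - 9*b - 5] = 42*b + 4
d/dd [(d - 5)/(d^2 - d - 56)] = (d^2 - d - (d - 5)*(2*d - 1) - 56)/(-d^2 + d + 56)^2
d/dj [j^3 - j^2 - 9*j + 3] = 3*j^2 - 2*j - 9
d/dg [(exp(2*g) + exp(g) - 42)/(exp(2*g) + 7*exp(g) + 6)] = 6*(exp(2*g) + 16*exp(g) + 50)*exp(g)/(exp(4*g) + 14*exp(3*g) + 61*exp(2*g) + 84*exp(g) + 36)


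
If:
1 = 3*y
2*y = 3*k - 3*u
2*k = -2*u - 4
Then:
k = -8/9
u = -10/9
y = 1/3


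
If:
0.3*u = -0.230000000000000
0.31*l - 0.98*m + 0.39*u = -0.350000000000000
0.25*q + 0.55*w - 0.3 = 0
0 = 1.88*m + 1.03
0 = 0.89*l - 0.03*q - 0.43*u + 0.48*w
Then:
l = -1.90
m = -0.55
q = -4.42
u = -0.77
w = 2.55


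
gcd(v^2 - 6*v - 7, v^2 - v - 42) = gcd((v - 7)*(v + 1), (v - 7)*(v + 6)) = v - 7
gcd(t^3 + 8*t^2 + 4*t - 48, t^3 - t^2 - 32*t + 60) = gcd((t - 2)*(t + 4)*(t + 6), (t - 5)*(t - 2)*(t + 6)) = t^2 + 4*t - 12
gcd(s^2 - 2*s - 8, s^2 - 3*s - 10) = s + 2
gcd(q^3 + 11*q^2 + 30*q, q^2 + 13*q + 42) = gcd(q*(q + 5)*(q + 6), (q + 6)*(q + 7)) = q + 6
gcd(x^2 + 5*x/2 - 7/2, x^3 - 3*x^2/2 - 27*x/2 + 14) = x^2 + 5*x/2 - 7/2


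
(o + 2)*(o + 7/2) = o^2 + 11*o/2 + 7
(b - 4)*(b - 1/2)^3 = b^4 - 11*b^3/2 + 27*b^2/4 - 25*b/8 + 1/2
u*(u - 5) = u^2 - 5*u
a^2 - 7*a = a*(a - 7)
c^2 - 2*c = c*(c - 2)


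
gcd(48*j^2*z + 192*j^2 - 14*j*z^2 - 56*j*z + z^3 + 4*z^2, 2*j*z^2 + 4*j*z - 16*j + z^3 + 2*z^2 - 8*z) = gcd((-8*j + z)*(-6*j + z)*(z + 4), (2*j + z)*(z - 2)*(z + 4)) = z + 4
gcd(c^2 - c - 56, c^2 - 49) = c + 7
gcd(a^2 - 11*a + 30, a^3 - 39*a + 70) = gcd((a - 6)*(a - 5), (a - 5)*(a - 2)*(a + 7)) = a - 5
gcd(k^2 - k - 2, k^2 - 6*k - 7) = k + 1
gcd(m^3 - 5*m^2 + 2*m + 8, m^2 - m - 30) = 1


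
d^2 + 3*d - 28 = (d - 4)*(d + 7)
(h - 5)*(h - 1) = h^2 - 6*h + 5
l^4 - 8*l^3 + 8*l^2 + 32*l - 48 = (l - 6)*(l - 2)^2*(l + 2)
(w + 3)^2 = w^2 + 6*w + 9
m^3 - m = m*(m - 1)*(m + 1)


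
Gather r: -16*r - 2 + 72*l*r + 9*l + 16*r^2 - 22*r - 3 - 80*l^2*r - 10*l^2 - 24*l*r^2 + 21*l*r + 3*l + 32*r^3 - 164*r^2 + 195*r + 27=-10*l^2 + 12*l + 32*r^3 + r^2*(-24*l - 148) + r*(-80*l^2 + 93*l + 157) + 22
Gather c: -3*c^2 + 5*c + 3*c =-3*c^2 + 8*c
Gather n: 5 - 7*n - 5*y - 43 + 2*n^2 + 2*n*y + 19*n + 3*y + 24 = 2*n^2 + n*(2*y + 12) - 2*y - 14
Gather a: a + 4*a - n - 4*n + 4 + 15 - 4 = 5*a - 5*n + 15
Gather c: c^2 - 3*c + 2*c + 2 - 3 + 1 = c^2 - c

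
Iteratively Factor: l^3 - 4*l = (l)*(l^2 - 4) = l*(l - 2)*(l + 2)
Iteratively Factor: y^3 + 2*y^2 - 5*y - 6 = (y + 1)*(y^2 + y - 6) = (y - 2)*(y + 1)*(y + 3)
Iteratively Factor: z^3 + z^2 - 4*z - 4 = (z - 2)*(z^2 + 3*z + 2) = (z - 2)*(z + 2)*(z + 1)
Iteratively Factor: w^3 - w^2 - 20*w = (w + 4)*(w^2 - 5*w) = (w - 5)*(w + 4)*(w)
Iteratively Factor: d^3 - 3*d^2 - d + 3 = (d - 3)*(d^2 - 1) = (d - 3)*(d - 1)*(d + 1)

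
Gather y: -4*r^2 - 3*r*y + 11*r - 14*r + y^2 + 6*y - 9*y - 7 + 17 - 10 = -4*r^2 - 3*r + y^2 + y*(-3*r - 3)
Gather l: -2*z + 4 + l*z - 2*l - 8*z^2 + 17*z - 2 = l*(z - 2) - 8*z^2 + 15*z + 2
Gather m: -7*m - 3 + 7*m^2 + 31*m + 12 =7*m^2 + 24*m + 9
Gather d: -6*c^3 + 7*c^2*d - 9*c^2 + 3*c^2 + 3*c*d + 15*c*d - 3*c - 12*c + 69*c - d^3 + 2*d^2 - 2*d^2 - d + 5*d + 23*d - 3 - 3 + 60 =-6*c^3 - 6*c^2 + 54*c - d^3 + d*(7*c^2 + 18*c + 27) + 54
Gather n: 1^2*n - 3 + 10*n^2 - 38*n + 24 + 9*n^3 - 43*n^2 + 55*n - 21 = 9*n^3 - 33*n^2 + 18*n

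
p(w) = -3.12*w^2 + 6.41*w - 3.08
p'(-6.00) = 43.85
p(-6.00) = -153.86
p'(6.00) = -31.03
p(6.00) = -76.94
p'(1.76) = -4.57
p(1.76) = -1.46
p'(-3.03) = 25.32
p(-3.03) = -51.15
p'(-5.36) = 39.86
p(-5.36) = -127.07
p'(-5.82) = 42.73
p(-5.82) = -146.07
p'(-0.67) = 10.59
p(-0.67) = -8.78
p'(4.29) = -20.36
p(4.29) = -33.00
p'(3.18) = -13.43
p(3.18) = -14.25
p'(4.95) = -24.48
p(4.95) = -47.80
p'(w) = 6.41 - 6.24*w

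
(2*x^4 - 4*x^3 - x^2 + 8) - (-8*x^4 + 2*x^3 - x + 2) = 10*x^4 - 6*x^3 - x^2 + x + 6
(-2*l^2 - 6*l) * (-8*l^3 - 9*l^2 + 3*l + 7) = 16*l^5 + 66*l^4 + 48*l^3 - 32*l^2 - 42*l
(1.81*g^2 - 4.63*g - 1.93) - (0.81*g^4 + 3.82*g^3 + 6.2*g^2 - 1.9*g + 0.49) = -0.81*g^4 - 3.82*g^3 - 4.39*g^2 - 2.73*g - 2.42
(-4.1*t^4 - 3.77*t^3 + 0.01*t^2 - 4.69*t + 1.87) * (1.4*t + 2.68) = -5.74*t^5 - 16.266*t^4 - 10.0896*t^3 - 6.5392*t^2 - 9.9512*t + 5.0116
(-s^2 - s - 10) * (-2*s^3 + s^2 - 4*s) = 2*s^5 + s^4 + 23*s^3 - 6*s^2 + 40*s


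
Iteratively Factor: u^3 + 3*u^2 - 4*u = (u + 4)*(u^2 - u) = u*(u + 4)*(u - 1)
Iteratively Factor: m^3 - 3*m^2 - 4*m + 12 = (m + 2)*(m^2 - 5*m + 6) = (m - 3)*(m + 2)*(m - 2)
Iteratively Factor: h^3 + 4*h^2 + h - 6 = (h - 1)*(h^2 + 5*h + 6) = (h - 1)*(h + 2)*(h + 3)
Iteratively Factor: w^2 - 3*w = (w - 3)*(w)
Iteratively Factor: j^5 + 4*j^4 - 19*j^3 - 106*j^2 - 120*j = (j)*(j^4 + 4*j^3 - 19*j^2 - 106*j - 120) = j*(j + 2)*(j^3 + 2*j^2 - 23*j - 60) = j*(j + 2)*(j + 4)*(j^2 - 2*j - 15) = j*(j + 2)*(j + 3)*(j + 4)*(j - 5)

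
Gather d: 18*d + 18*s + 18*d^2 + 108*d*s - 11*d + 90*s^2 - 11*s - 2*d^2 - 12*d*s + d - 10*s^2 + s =16*d^2 + d*(96*s + 8) + 80*s^2 + 8*s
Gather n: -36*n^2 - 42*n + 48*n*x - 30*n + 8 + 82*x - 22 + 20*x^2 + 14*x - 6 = -36*n^2 + n*(48*x - 72) + 20*x^2 + 96*x - 20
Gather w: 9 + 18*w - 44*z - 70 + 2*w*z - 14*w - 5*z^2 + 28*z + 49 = w*(2*z + 4) - 5*z^2 - 16*z - 12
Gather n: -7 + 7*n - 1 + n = 8*n - 8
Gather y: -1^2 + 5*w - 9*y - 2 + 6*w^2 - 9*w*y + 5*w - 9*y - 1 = 6*w^2 + 10*w + y*(-9*w - 18) - 4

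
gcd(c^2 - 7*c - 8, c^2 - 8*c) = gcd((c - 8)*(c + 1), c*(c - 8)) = c - 8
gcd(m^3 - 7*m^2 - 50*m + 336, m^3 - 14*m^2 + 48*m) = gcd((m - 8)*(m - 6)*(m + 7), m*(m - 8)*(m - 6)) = m^2 - 14*m + 48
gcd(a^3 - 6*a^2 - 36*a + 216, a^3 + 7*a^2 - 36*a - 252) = a^2 - 36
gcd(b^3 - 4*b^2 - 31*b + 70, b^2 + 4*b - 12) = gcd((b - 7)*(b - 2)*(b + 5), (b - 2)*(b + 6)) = b - 2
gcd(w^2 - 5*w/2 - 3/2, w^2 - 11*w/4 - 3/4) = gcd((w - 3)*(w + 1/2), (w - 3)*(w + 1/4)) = w - 3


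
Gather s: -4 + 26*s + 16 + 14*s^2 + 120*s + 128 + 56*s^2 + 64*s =70*s^2 + 210*s + 140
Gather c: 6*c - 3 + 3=6*c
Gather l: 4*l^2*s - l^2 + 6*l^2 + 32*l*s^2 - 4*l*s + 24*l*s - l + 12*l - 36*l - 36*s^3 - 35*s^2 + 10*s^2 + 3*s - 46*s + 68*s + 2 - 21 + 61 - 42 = l^2*(4*s + 5) + l*(32*s^2 + 20*s - 25) - 36*s^3 - 25*s^2 + 25*s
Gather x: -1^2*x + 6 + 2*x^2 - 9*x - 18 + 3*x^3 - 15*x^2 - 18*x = 3*x^3 - 13*x^2 - 28*x - 12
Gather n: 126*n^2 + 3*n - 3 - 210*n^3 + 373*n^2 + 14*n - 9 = -210*n^3 + 499*n^2 + 17*n - 12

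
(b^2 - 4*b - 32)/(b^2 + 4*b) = (b - 8)/b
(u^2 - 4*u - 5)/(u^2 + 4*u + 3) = (u - 5)/(u + 3)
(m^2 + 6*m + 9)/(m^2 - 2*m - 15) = (m + 3)/(m - 5)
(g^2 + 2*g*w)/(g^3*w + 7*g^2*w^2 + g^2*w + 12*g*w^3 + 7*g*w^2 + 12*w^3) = g*(g + 2*w)/(w*(g^3 + 7*g^2*w + g^2 + 12*g*w^2 + 7*g*w + 12*w^2))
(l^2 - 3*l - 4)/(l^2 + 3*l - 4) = (l^2 - 3*l - 4)/(l^2 + 3*l - 4)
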